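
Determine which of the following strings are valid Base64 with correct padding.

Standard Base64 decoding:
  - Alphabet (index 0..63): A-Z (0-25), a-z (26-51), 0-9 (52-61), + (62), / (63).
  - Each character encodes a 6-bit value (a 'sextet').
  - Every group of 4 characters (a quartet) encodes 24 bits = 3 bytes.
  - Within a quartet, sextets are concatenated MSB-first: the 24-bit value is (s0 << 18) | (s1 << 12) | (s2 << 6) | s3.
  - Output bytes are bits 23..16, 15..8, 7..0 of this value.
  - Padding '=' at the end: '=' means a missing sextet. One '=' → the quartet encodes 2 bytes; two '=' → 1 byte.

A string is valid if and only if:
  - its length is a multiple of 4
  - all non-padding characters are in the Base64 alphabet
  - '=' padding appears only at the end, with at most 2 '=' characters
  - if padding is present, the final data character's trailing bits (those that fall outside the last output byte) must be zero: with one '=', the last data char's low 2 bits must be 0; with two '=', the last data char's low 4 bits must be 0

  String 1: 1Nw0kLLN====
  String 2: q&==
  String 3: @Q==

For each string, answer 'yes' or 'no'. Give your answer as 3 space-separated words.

Answer: no no no

Derivation:
String 1: '1Nw0kLLN====' → invalid (4 pad chars (max 2))
String 2: 'q&==' → invalid (bad char(s): ['&'])
String 3: '@Q==' → invalid (bad char(s): ['@'])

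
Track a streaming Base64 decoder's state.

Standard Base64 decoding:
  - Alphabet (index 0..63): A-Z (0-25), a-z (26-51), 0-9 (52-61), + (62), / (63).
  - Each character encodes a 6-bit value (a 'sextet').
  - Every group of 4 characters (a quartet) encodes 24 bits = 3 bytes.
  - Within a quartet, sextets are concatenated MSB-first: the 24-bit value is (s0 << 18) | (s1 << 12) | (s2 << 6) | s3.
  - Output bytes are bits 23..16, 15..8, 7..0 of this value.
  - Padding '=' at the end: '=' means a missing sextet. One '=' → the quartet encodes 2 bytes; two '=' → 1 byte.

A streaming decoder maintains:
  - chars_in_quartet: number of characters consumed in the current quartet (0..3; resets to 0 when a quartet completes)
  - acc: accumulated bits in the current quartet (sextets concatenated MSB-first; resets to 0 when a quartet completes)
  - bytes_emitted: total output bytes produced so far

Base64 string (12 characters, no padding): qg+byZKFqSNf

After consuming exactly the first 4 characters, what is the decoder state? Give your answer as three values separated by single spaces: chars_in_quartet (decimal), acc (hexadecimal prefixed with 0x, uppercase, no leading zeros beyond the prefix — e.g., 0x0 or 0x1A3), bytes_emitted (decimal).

Answer: 0 0x0 3

Derivation:
After char 0 ('q'=42): chars_in_quartet=1 acc=0x2A bytes_emitted=0
After char 1 ('g'=32): chars_in_quartet=2 acc=0xAA0 bytes_emitted=0
After char 2 ('+'=62): chars_in_quartet=3 acc=0x2A83E bytes_emitted=0
After char 3 ('b'=27): chars_in_quartet=4 acc=0xAA0F9B -> emit AA 0F 9B, reset; bytes_emitted=3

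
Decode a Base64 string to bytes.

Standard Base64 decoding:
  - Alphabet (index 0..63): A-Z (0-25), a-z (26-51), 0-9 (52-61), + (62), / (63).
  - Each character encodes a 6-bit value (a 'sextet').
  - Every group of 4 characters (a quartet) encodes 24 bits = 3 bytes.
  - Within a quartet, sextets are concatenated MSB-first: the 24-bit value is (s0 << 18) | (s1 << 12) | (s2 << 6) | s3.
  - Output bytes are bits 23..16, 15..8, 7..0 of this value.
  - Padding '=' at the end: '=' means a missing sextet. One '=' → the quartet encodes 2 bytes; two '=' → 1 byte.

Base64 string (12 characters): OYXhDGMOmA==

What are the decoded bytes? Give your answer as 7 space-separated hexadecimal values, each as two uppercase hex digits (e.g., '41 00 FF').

Answer: 39 85 E1 0C 63 0E 98

Derivation:
After char 0 ('O'=14): chars_in_quartet=1 acc=0xE bytes_emitted=0
After char 1 ('Y'=24): chars_in_quartet=2 acc=0x398 bytes_emitted=0
After char 2 ('X'=23): chars_in_quartet=3 acc=0xE617 bytes_emitted=0
After char 3 ('h'=33): chars_in_quartet=4 acc=0x3985E1 -> emit 39 85 E1, reset; bytes_emitted=3
After char 4 ('D'=3): chars_in_quartet=1 acc=0x3 bytes_emitted=3
After char 5 ('G'=6): chars_in_quartet=2 acc=0xC6 bytes_emitted=3
After char 6 ('M'=12): chars_in_quartet=3 acc=0x318C bytes_emitted=3
After char 7 ('O'=14): chars_in_quartet=4 acc=0xC630E -> emit 0C 63 0E, reset; bytes_emitted=6
After char 8 ('m'=38): chars_in_quartet=1 acc=0x26 bytes_emitted=6
After char 9 ('A'=0): chars_in_quartet=2 acc=0x980 bytes_emitted=6
Padding '==': partial quartet acc=0x980 -> emit 98; bytes_emitted=7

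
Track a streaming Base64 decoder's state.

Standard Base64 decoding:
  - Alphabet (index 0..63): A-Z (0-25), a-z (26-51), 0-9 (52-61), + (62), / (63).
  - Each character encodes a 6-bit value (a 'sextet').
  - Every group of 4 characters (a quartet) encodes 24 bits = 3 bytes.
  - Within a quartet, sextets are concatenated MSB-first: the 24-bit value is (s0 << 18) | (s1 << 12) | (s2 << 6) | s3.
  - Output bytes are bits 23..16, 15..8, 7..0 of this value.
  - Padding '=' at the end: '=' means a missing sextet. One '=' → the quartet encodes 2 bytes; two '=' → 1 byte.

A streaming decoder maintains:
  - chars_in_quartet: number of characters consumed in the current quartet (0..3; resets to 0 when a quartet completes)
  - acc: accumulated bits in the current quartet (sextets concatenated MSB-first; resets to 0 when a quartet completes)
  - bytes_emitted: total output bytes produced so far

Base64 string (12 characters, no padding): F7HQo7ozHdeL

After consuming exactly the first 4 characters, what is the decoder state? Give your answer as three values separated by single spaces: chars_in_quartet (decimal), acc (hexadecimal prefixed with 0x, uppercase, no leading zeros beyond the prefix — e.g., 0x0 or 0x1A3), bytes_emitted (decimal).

After char 0 ('F'=5): chars_in_quartet=1 acc=0x5 bytes_emitted=0
After char 1 ('7'=59): chars_in_quartet=2 acc=0x17B bytes_emitted=0
After char 2 ('H'=7): chars_in_quartet=3 acc=0x5EC7 bytes_emitted=0
After char 3 ('Q'=16): chars_in_quartet=4 acc=0x17B1D0 -> emit 17 B1 D0, reset; bytes_emitted=3

Answer: 0 0x0 3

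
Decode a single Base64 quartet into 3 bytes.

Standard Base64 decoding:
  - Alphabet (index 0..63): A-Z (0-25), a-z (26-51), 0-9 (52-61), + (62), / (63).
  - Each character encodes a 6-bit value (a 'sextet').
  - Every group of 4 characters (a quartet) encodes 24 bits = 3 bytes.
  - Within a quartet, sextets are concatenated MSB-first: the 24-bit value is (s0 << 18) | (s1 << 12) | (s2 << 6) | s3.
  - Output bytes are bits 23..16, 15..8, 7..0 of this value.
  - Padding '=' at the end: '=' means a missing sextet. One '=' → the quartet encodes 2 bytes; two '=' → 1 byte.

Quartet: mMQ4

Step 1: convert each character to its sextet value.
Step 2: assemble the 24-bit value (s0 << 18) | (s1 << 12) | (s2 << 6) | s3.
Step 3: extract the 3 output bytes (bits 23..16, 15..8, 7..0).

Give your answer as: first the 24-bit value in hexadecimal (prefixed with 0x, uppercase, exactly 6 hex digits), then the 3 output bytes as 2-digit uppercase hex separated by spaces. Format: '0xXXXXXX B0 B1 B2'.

Answer: 0x98C438 98 C4 38

Derivation:
Sextets: m=38, M=12, Q=16, 4=56
24-bit: (38<<18) | (12<<12) | (16<<6) | 56
      = 0x980000 | 0x00C000 | 0x000400 | 0x000038
      = 0x98C438
Bytes: (v>>16)&0xFF=98, (v>>8)&0xFF=C4, v&0xFF=38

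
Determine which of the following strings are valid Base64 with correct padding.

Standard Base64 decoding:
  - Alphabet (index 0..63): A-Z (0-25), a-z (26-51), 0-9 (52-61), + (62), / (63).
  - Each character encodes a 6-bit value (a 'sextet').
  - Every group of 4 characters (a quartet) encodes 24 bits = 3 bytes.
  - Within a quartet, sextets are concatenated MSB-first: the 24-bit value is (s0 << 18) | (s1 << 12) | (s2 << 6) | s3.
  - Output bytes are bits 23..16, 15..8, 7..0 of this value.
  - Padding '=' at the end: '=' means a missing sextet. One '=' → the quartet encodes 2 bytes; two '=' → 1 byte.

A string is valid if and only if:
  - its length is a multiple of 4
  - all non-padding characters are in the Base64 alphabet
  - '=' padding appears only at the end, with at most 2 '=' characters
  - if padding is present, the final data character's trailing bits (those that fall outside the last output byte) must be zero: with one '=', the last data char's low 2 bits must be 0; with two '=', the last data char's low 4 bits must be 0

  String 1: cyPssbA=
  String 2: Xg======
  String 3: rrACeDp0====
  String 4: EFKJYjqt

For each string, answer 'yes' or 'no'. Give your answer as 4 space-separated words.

Answer: yes no no yes

Derivation:
String 1: 'cyPssbA=' → valid
String 2: 'Xg======' → invalid (6 pad chars (max 2))
String 3: 'rrACeDp0====' → invalid (4 pad chars (max 2))
String 4: 'EFKJYjqt' → valid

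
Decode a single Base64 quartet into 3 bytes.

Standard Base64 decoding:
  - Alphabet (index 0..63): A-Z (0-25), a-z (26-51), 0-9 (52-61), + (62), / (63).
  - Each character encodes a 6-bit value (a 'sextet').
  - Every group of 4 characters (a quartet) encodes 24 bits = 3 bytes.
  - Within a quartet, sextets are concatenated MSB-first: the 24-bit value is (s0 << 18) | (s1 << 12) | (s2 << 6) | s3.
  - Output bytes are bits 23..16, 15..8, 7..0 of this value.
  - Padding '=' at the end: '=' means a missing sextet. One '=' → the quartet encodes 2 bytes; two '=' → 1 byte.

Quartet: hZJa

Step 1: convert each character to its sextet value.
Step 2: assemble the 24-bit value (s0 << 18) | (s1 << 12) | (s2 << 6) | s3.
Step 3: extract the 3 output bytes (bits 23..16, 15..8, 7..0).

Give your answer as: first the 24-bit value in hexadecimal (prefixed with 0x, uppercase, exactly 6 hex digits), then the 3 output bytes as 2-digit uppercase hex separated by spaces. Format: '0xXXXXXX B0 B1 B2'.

Answer: 0x85925A 85 92 5A

Derivation:
Sextets: h=33, Z=25, J=9, a=26
24-bit: (33<<18) | (25<<12) | (9<<6) | 26
      = 0x840000 | 0x019000 | 0x000240 | 0x00001A
      = 0x85925A
Bytes: (v>>16)&0xFF=85, (v>>8)&0xFF=92, v&0xFF=5A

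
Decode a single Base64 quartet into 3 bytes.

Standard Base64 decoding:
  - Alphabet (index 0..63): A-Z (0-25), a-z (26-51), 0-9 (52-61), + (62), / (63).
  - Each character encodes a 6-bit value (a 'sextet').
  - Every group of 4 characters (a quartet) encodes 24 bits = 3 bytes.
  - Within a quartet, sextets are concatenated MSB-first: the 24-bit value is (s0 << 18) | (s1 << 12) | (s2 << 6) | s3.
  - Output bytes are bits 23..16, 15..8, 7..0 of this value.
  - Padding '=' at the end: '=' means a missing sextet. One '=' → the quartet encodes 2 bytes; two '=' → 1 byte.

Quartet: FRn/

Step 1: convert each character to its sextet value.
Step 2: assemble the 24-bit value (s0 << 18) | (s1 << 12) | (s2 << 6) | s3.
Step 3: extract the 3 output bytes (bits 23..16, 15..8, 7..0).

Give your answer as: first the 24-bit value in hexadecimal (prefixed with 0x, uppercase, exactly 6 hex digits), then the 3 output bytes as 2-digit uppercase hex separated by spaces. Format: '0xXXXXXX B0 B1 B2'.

Answer: 0x1519FF 15 19 FF

Derivation:
Sextets: F=5, R=17, n=39, /=63
24-bit: (5<<18) | (17<<12) | (39<<6) | 63
      = 0x140000 | 0x011000 | 0x0009C0 | 0x00003F
      = 0x1519FF
Bytes: (v>>16)&0xFF=15, (v>>8)&0xFF=19, v&0xFF=FF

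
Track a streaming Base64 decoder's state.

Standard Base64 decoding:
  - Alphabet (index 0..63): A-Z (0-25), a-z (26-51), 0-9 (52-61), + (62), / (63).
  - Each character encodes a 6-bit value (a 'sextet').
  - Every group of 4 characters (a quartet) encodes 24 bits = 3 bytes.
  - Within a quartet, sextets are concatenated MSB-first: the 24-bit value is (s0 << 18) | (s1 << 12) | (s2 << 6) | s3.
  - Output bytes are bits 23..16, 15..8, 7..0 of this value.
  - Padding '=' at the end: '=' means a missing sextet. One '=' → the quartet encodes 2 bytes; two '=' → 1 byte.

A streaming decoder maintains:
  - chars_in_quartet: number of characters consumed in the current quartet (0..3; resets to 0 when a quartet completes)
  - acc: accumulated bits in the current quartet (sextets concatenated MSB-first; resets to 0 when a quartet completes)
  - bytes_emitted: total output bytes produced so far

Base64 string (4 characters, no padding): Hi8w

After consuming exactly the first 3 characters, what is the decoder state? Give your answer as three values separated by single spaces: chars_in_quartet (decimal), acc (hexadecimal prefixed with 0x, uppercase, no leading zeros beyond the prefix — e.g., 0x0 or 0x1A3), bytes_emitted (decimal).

Answer: 3 0x78BC 0

Derivation:
After char 0 ('H'=7): chars_in_quartet=1 acc=0x7 bytes_emitted=0
After char 1 ('i'=34): chars_in_quartet=2 acc=0x1E2 bytes_emitted=0
After char 2 ('8'=60): chars_in_quartet=3 acc=0x78BC bytes_emitted=0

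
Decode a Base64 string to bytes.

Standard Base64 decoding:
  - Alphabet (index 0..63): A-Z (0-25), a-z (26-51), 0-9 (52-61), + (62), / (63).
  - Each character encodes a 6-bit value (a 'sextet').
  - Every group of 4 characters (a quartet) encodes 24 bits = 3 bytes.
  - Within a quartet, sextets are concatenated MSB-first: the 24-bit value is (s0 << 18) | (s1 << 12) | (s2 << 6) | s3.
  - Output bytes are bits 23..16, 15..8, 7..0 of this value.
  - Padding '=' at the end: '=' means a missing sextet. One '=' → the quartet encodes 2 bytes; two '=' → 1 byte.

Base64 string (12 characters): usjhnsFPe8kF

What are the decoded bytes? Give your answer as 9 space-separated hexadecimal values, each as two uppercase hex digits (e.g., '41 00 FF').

After char 0 ('u'=46): chars_in_quartet=1 acc=0x2E bytes_emitted=0
After char 1 ('s'=44): chars_in_quartet=2 acc=0xBAC bytes_emitted=0
After char 2 ('j'=35): chars_in_quartet=3 acc=0x2EB23 bytes_emitted=0
After char 3 ('h'=33): chars_in_quartet=4 acc=0xBAC8E1 -> emit BA C8 E1, reset; bytes_emitted=3
After char 4 ('n'=39): chars_in_quartet=1 acc=0x27 bytes_emitted=3
After char 5 ('s'=44): chars_in_quartet=2 acc=0x9EC bytes_emitted=3
After char 6 ('F'=5): chars_in_quartet=3 acc=0x27B05 bytes_emitted=3
After char 7 ('P'=15): chars_in_quartet=4 acc=0x9EC14F -> emit 9E C1 4F, reset; bytes_emitted=6
After char 8 ('e'=30): chars_in_quartet=1 acc=0x1E bytes_emitted=6
After char 9 ('8'=60): chars_in_quartet=2 acc=0x7BC bytes_emitted=6
After char 10 ('k'=36): chars_in_quartet=3 acc=0x1EF24 bytes_emitted=6
After char 11 ('F'=5): chars_in_quartet=4 acc=0x7BC905 -> emit 7B C9 05, reset; bytes_emitted=9

Answer: BA C8 E1 9E C1 4F 7B C9 05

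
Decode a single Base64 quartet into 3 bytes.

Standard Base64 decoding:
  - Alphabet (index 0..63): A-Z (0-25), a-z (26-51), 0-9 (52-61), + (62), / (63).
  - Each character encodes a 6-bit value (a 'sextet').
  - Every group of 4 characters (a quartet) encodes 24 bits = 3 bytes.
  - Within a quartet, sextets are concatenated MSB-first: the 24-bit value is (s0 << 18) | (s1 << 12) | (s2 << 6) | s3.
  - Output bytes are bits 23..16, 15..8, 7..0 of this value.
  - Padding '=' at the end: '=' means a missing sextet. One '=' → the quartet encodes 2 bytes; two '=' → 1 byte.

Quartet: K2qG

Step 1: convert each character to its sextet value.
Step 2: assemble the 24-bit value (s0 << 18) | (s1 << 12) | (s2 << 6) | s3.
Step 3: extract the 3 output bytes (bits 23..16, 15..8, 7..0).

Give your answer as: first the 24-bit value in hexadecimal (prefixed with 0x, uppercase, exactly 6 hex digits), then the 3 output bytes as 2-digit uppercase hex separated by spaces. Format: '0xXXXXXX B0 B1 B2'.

Answer: 0x2B6A86 2B 6A 86

Derivation:
Sextets: K=10, 2=54, q=42, G=6
24-bit: (10<<18) | (54<<12) | (42<<6) | 6
      = 0x280000 | 0x036000 | 0x000A80 | 0x000006
      = 0x2B6A86
Bytes: (v>>16)&0xFF=2B, (v>>8)&0xFF=6A, v&0xFF=86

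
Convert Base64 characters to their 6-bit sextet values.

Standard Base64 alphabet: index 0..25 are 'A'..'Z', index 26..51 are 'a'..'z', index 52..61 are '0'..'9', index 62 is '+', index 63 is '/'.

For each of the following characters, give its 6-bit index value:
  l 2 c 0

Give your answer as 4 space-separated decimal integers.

'l': a..z range, 26 + ord('l') − ord('a') = 37
'2': 0..9 range, 52 + ord('2') − ord('0') = 54
'c': a..z range, 26 + ord('c') − ord('a') = 28
'0': 0..9 range, 52 + ord('0') − ord('0') = 52

Answer: 37 54 28 52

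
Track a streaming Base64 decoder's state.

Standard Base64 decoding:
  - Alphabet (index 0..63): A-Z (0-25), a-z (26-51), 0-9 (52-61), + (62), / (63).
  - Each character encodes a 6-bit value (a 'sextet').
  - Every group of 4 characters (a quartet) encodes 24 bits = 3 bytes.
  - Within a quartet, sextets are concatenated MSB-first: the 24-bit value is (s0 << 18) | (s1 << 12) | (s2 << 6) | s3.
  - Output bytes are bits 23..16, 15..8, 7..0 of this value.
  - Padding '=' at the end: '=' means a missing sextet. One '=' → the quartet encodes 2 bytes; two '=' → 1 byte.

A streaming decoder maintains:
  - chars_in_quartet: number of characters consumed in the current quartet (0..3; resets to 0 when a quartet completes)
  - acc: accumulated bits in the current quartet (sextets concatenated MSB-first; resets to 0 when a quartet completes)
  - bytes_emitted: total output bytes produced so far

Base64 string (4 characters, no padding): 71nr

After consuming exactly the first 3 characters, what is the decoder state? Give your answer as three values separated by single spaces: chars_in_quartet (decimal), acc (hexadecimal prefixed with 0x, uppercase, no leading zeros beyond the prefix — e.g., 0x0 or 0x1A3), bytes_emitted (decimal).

Answer: 3 0x3BD67 0

Derivation:
After char 0 ('7'=59): chars_in_quartet=1 acc=0x3B bytes_emitted=0
After char 1 ('1'=53): chars_in_quartet=2 acc=0xEF5 bytes_emitted=0
After char 2 ('n'=39): chars_in_quartet=3 acc=0x3BD67 bytes_emitted=0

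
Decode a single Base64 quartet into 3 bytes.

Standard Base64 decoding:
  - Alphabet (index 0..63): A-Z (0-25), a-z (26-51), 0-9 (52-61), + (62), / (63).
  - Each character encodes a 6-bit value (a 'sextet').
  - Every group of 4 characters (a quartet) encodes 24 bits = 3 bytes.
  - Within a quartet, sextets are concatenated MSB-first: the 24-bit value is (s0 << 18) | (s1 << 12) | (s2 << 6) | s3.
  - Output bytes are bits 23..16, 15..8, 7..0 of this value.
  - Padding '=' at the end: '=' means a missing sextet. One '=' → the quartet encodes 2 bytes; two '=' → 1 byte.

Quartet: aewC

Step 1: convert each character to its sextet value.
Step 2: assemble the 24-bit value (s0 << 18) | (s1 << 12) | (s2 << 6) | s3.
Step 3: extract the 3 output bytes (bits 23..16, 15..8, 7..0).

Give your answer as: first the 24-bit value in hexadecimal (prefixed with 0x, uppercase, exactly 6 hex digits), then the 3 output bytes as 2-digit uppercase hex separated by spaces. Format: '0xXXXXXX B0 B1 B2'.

Sextets: a=26, e=30, w=48, C=2
24-bit: (26<<18) | (30<<12) | (48<<6) | 2
      = 0x680000 | 0x01E000 | 0x000C00 | 0x000002
      = 0x69EC02
Bytes: (v>>16)&0xFF=69, (v>>8)&0xFF=EC, v&0xFF=02

Answer: 0x69EC02 69 EC 02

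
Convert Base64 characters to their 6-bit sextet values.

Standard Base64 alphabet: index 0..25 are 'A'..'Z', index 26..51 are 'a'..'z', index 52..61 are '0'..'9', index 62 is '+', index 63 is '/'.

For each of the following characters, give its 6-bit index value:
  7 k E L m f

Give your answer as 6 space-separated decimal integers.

'7': 0..9 range, 52 + ord('7') − ord('0') = 59
'k': a..z range, 26 + ord('k') − ord('a') = 36
'E': A..Z range, ord('E') − ord('A') = 4
'L': A..Z range, ord('L') − ord('A') = 11
'm': a..z range, 26 + ord('m') − ord('a') = 38
'f': a..z range, 26 + ord('f') − ord('a') = 31

Answer: 59 36 4 11 38 31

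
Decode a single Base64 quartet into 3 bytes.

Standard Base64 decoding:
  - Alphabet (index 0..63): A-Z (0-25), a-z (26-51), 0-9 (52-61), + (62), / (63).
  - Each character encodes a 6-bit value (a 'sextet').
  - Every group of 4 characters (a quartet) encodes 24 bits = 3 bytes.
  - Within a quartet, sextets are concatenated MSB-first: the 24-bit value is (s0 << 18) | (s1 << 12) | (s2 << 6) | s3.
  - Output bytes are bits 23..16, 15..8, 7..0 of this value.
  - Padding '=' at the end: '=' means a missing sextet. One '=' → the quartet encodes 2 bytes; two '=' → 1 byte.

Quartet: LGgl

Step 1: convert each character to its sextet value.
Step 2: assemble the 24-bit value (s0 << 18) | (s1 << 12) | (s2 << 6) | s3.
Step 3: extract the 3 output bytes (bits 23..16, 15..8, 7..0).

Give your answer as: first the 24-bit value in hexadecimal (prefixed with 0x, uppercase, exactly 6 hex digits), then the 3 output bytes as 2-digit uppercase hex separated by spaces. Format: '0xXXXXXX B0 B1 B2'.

Sextets: L=11, G=6, g=32, l=37
24-bit: (11<<18) | (6<<12) | (32<<6) | 37
      = 0x2C0000 | 0x006000 | 0x000800 | 0x000025
      = 0x2C6825
Bytes: (v>>16)&0xFF=2C, (v>>8)&0xFF=68, v&0xFF=25

Answer: 0x2C6825 2C 68 25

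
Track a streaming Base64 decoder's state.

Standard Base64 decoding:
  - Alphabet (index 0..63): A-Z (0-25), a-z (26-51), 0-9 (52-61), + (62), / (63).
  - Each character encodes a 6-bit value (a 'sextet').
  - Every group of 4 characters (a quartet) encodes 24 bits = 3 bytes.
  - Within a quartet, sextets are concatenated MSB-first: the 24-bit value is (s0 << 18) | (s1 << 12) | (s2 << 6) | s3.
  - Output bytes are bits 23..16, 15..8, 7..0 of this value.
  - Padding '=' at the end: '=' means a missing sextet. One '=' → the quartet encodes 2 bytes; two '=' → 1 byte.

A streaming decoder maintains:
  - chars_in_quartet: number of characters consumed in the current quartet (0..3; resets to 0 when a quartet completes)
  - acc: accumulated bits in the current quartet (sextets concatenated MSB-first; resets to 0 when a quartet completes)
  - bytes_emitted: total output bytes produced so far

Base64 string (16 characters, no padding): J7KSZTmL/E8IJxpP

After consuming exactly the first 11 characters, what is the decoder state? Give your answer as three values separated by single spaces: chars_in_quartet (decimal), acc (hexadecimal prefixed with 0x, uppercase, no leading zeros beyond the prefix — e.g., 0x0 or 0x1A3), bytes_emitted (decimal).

Answer: 3 0x3F13C 6

Derivation:
After char 0 ('J'=9): chars_in_quartet=1 acc=0x9 bytes_emitted=0
After char 1 ('7'=59): chars_in_quartet=2 acc=0x27B bytes_emitted=0
After char 2 ('K'=10): chars_in_quartet=3 acc=0x9ECA bytes_emitted=0
After char 3 ('S'=18): chars_in_quartet=4 acc=0x27B292 -> emit 27 B2 92, reset; bytes_emitted=3
After char 4 ('Z'=25): chars_in_quartet=1 acc=0x19 bytes_emitted=3
After char 5 ('T'=19): chars_in_quartet=2 acc=0x653 bytes_emitted=3
After char 6 ('m'=38): chars_in_quartet=3 acc=0x194E6 bytes_emitted=3
After char 7 ('L'=11): chars_in_quartet=4 acc=0x65398B -> emit 65 39 8B, reset; bytes_emitted=6
After char 8 ('/'=63): chars_in_quartet=1 acc=0x3F bytes_emitted=6
After char 9 ('E'=4): chars_in_quartet=2 acc=0xFC4 bytes_emitted=6
After char 10 ('8'=60): chars_in_quartet=3 acc=0x3F13C bytes_emitted=6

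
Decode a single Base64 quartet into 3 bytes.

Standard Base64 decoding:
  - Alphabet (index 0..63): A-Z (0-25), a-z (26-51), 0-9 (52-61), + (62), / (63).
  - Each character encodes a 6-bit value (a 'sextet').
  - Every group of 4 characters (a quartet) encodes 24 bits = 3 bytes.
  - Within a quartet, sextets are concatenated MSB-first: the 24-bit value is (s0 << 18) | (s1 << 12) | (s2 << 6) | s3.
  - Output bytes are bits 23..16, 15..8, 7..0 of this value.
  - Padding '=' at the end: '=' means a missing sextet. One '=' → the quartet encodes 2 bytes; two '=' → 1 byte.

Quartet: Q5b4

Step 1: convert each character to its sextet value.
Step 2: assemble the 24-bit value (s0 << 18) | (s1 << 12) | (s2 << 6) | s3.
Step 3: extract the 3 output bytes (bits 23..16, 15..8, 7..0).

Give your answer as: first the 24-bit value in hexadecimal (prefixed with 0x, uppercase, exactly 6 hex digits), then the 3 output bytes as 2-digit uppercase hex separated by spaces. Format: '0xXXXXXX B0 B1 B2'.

Sextets: Q=16, 5=57, b=27, 4=56
24-bit: (16<<18) | (57<<12) | (27<<6) | 56
      = 0x400000 | 0x039000 | 0x0006C0 | 0x000038
      = 0x4396F8
Bytes: (v>>16)&0xFF=43, (v>>8)&0xFF=96, v&0xFF=F8

Answer: 0x4396F8 43 96 F8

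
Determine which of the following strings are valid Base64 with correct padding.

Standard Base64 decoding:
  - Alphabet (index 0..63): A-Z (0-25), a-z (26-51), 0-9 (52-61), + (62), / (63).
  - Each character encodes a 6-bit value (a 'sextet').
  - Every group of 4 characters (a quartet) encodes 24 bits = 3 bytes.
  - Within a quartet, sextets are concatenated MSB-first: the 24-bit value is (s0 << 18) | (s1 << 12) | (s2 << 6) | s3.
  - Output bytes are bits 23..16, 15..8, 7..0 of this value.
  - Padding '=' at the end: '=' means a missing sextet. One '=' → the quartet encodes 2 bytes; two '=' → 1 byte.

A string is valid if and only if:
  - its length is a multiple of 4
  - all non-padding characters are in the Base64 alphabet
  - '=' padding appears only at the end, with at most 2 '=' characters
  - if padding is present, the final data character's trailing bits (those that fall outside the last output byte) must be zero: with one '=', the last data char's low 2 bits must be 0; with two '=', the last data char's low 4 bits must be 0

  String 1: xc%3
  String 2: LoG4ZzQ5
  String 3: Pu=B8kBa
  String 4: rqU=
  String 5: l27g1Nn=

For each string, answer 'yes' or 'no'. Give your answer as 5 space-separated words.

String 1: 'xc%3' → invalid (bad char(s): ['%'])
String 2: 'LoG4ZzQ5' → valid
String 3: 'Pu=B8kBa' → invalid (bad char(s): ['=']; '=' in middle)
String 4: 'rqU=' → valid
String 5: 'l27g1Nn=' → invalid (bad trailing bits)

Answer: no yes no yes no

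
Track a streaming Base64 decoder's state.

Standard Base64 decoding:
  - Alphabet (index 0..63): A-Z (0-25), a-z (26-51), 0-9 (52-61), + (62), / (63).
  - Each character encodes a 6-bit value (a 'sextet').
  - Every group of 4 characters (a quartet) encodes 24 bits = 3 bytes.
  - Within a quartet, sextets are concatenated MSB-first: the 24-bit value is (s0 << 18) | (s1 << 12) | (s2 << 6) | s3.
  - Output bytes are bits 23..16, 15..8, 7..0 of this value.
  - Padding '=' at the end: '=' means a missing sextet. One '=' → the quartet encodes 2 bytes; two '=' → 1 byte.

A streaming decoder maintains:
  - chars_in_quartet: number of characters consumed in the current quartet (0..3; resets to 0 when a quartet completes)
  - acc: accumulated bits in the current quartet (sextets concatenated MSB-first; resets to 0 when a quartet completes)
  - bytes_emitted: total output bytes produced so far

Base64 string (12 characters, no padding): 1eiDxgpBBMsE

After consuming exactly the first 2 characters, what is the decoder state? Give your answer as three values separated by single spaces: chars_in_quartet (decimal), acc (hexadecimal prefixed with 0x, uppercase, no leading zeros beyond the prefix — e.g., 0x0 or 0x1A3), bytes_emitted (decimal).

After char 0 ('1'=53): chars_in_quartet=1 acc=0x35 bytes_emitted=0
After char 1 ('e'=30): chars_in_quartet=2 acc=0xD5E bytes_emitted=0

Answer: 2 0xD5E 0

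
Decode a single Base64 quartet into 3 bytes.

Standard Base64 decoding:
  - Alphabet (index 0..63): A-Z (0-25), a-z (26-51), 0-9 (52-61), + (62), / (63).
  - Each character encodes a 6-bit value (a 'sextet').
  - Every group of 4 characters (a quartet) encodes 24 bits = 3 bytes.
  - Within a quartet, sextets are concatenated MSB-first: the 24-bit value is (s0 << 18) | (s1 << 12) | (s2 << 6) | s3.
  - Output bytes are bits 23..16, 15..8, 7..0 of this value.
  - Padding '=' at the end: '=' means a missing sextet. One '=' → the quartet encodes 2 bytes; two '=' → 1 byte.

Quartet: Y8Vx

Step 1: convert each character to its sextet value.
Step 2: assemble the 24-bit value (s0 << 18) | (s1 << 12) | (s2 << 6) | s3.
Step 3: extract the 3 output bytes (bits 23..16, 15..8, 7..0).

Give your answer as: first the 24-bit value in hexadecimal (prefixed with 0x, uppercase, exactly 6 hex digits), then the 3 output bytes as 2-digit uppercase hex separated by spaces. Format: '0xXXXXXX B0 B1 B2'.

Sextets: Y=24, 8=60, V=21, x=49
24-bit: (24<<18) | (60<<12) | (21<<6) | 49
      = 0x600000 | 0x03C000 | 0x000540 | 0x000031
      = 0x63C571
Bytes: (v>>16)&0xFF=63, (v>>8)&0xFF=C5, v&0xFF=71

Answer: 0x63C571 63 C5 71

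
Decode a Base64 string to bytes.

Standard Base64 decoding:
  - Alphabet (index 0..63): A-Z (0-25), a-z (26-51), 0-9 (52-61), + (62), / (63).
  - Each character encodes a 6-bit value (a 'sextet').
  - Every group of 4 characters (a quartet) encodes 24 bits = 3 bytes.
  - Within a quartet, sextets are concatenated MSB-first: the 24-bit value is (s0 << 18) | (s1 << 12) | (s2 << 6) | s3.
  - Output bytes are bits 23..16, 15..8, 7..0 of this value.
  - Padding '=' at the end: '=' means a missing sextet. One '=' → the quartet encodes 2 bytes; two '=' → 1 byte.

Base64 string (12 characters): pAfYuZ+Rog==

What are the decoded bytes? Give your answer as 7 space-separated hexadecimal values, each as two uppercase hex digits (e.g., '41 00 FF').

After char 0 ('p'=41): chars_in_quartet=1 acc=0x29 bytes_emitted=0
After char 1 ('A'=0): chars_in_quartet=2 acc=0xA40 bytes_emitted=0
After char 2 ('f'=31): chars_in_quartet=3 acc=0x2901F bytes_emitted=0
After char 3 ('Y'=24): chars_in_quartet=4 acc=0xA407D8 -> emit A4 07 D8, reset; bytes_emitted=3
After char 4 ('u'=46): chars_in_quartet=1 acc=0x2E bytes_emitted=3
After char 5 ('Z'=25): chars_in_quartet=2 acc=0xB99 bytes_emitted=3
After char 6 ('+'=62): chars_in_quartet=3 acc=0x2E67E bytes_emitted=3
After char 7 ('R'=17): chars_in_quartet=4 acc=0xB99F91 -> emit B9 9F 91, reset; bytes_emitted=6
After char 8 ('o'=40): chars_in_quartet=1 acc=0x28 bytes_emitted=6
After char 9 ('g'=32): chars_in_quartet=2 acc=0xA20 bytes_emitted=6
Padding '==': partial quartet acc=0xA20 -> emit A2; bytes_emitted=7

Answer: A4 07 D8 B9 9F 91 A2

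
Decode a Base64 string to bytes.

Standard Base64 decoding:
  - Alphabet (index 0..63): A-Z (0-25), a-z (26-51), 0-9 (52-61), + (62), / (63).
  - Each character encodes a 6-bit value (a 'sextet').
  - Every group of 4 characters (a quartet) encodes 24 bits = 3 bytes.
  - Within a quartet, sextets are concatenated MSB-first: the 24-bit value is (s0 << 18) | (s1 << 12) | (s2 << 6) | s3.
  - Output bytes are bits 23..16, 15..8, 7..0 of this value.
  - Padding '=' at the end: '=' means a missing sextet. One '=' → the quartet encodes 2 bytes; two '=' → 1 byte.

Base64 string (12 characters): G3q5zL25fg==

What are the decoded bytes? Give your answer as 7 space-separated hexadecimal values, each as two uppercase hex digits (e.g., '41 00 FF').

Answer: 1B 7A B9 CC BD B9 7E

Derivation:
After char 0 ('G'=6): chars_in_quartet=1 acc=0x6 bytes_emitted=0
After char 1 ('3'=55): chars_in_quartet=2 acc=0x1B7 bytes_emitted=0
After char 2 ('q'=42): chars_in_quartet=3 acc=0x6DEA bytes_emitted=0
After char 3 ('5'=57): chars_in_quartet=4 acc=0x1B7AB9 -> emit 1B 7A B9, reset; bytes_emitted=3
After char 4 ('z'=51): chars_in_quartet=1 acc=0x33 bytes_emitted=3
After char 5 ('L'=11): chars_in_quartet=2 acc=0xCCB bytes_emitted=3
After char 6 ('2'=54): chars_in_quartet=3 acc=0x332F6 bytes_emitted=3
After char 7 ('5'=57): chars_in_quartet=4 acc=0xCCBDB9 -> emit CC BD B9, reset; bytes_emitted=6
After char 8 ('f'=31): chars_in_quartet=1 acc=0x1F bytes_emitted=6
After char 9 ('g'=32): chars_in_quartet=2 acc=0x7E0 bytes_emitted=6
Padding '==': partial quartet acc=0x7E0 -> emit 7E; bytes_emitted=7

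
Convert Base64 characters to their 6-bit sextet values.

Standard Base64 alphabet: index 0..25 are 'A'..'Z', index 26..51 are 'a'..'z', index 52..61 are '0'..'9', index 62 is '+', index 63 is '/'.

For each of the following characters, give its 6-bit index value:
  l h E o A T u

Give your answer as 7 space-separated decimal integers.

'l': a..z range, 26 + ord('l') − ord('a') = 37
'h': a..z range, 26 + ord('h') − ord('a') = 33
'E': A..Z range, ord('E') − ord('A') = 4
'o': a..z range, 26 + ord('o') − ord('a') = 40
'A': A..Z range, ord('A') − ord('A') = 0
'T': A..Z range, ord('T') − ord('A') = 19
'u': a..z range, 26 + ord('u') − ord('a') = 46

Answer: 37 33 4 40 0 19 46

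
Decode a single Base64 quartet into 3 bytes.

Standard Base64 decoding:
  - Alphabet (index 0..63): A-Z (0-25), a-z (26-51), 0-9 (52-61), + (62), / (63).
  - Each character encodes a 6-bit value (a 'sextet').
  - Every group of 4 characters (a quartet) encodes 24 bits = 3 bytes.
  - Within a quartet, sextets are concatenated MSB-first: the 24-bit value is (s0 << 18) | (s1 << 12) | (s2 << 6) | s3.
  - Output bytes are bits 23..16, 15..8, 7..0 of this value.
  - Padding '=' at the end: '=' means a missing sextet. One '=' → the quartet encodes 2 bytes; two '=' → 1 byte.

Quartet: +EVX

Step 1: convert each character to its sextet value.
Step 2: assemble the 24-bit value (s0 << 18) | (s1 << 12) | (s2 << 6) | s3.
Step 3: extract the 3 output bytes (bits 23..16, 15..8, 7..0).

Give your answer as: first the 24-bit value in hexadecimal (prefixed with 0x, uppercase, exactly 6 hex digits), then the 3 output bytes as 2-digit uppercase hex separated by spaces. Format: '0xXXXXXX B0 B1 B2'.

Sextets: +=62, E=4, V=21, X=23
24-bit: (62<<18) | (4<<12) | (21<<6) | 23
      = 0xF80000 | 0x004000 | 0x000540 | 0x000017
      = 0xF84557
Bytes: (v>>16)&0xFF=F8, (v>>8)&0xFF=45, v&0xFF=57

Answer: 0xF84557 F8 45 57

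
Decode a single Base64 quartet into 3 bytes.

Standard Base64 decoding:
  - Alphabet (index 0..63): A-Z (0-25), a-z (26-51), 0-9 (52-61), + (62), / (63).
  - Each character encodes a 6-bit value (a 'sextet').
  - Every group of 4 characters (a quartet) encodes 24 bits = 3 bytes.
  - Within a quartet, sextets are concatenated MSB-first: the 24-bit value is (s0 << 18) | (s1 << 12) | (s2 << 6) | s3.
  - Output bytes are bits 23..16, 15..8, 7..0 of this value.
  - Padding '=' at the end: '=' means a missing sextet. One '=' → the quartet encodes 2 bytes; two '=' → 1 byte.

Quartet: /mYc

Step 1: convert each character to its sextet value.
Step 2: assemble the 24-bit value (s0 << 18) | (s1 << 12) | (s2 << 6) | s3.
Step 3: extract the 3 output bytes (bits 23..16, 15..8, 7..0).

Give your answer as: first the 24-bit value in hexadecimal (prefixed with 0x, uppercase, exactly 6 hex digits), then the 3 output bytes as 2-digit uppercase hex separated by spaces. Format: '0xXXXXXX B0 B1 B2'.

Sextets: /=63, m=38, Y=24, c=28
24-bit: (63<<18) | (38<<12) | (24<<6) | 28
      = 0xFC0000 | 0x026000 | 0x000600 | 0x00001C
      = 0xFE661C
Bytes: (v>>16)&0xFF=FE, (v>>8)&0xFF=66, v&0xFF=1C

Answer: 0xFE661C FE 66 1C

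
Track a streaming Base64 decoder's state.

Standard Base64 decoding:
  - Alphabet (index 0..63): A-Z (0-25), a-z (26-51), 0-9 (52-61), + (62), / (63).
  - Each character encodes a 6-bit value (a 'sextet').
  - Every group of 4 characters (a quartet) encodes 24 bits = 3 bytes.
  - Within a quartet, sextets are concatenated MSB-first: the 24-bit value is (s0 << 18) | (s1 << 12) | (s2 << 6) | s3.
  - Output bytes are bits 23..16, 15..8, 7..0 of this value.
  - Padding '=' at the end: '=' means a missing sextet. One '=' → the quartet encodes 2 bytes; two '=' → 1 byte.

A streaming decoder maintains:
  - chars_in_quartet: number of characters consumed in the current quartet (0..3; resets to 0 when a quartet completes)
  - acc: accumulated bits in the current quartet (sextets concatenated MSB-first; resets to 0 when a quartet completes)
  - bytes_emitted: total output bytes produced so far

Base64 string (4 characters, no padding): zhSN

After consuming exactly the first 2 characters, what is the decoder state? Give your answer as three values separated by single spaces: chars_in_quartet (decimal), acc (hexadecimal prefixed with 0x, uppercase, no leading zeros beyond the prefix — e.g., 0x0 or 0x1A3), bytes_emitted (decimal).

Answer: 2 0xCE1 0

Derivation:
After char 0 ('z'=51): chars_in_quartet=1 acc=0x33 bytes_emitted=0
After char 1 ('h'=33): chars_in_quartet=2 acc=0xCE1 bytes_emitted=0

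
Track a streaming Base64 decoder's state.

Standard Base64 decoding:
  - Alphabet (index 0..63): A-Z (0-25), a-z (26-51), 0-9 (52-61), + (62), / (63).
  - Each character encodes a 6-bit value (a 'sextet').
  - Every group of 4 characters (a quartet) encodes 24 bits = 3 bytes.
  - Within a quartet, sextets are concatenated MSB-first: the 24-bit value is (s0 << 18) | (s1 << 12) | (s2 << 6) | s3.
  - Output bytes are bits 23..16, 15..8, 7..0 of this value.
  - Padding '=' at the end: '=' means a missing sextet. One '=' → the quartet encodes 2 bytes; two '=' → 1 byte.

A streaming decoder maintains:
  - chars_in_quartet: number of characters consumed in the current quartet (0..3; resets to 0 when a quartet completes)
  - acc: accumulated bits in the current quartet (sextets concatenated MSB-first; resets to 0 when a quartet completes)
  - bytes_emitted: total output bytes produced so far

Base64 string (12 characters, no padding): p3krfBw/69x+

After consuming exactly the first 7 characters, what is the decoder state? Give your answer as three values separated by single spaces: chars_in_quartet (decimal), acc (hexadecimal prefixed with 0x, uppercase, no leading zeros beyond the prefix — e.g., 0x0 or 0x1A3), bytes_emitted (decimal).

Answer: 3 0x1F070 3

Derivation:
After char 0 ('p'=41): chars_in_quartet=1 acc=0x29 bytes_emitted=0
After char 1 ('3'=55): chars_in_quartet=2 acc=0xA77 bytes_emitted=0
After char 2 ('k'=36): chars_in_quartet=3 acc=0x29DE4 bytes_emitted=0
After char 3 ('r'=43): chars_in_quartet=4 acc=0xA7792B -> emit A7 79 2B, reset; bytes_emitted=3
After char 4 ('f'=31): chars_in_quartet=1 acc=0x1F bytes_emitted=3
After char 5 ('B'=1): chars_in_quartet=2 acc=0x7C1 bytes_emitted=3
After char 6 ('w'=48): chars_in_quartet=3 acc=0x1F070 bytes_emitted=3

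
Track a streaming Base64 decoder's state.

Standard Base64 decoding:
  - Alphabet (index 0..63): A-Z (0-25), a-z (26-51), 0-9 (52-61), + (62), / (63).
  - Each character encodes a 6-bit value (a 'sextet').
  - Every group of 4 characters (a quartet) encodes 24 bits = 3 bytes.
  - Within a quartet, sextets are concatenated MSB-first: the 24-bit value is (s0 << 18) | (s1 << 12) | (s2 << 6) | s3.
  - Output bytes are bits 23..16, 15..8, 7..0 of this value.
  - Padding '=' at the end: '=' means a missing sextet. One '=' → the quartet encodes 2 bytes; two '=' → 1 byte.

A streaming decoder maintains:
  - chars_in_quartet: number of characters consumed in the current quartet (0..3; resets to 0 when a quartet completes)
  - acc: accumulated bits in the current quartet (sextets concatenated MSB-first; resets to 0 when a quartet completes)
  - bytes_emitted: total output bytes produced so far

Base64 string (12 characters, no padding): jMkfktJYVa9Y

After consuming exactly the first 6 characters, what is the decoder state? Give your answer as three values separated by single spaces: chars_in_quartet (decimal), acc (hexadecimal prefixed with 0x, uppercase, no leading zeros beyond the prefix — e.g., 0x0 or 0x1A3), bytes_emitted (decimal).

Answer: 2 0x92D 3

Derivation:
After char 0 ('j'=35): chars_in_quartet=1 acc=0x23 bytes_emitted=0
After char 1 ('M'=12): chars_in_quartet=2 acc=0x8CC bytes_emitted=0
After char 2 ('k'=36): chars_in_quartet=3 acc=0x23324 bytes_emitted=0
After char 3 ('f'=31): chars_in_quartet=4 acc=0x8CC91F -> emit 8C C9 1F, reset; bytes_emitted=3
After char 4 ('k'=36): chars_in_quartet=1 acc=0x24 bytes_emitted=3
After char 5 ('t'=45): chars_in_quartet=2 acc=0x92D bytes_emitted=3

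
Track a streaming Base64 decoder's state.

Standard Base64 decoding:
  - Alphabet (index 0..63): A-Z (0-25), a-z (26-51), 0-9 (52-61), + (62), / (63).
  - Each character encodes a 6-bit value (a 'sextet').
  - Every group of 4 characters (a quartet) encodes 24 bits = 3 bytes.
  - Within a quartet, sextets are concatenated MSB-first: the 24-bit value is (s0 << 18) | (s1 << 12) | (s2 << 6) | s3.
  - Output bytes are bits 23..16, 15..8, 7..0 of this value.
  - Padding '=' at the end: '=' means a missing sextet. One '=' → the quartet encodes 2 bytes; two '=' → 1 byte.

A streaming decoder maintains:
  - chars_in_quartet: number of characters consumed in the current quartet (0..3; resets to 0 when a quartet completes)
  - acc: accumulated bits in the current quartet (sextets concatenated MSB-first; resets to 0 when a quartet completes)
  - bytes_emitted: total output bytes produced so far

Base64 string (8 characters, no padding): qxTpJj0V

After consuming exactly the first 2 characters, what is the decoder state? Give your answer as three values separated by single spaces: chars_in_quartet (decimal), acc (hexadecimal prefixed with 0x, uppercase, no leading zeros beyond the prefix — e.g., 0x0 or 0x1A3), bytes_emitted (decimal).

After char 0 ('q'=42): chars_in_quartet=1 acc=0x2A bytes_emitted=0
After char 1 ('x'=49): chars_in_quartet=2 acc=0xAB1 bytes_emitted=0

Answer: 2 0xAB1 0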